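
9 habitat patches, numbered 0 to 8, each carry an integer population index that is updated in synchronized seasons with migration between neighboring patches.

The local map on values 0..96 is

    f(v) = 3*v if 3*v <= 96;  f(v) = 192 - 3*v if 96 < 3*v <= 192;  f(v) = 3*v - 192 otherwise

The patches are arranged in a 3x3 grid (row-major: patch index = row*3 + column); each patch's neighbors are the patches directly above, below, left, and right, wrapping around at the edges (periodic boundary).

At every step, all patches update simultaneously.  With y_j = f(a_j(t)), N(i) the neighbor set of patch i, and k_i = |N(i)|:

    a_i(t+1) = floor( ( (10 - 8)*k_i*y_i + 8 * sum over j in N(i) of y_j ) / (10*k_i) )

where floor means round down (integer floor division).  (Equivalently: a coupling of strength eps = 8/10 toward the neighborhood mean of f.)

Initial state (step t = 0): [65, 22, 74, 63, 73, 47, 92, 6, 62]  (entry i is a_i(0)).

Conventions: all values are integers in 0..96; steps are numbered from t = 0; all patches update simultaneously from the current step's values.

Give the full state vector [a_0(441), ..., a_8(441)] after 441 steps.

Simulating step by step:
t=0: [65, 22, 74, 63, 73, 47, 92, 6, 62]
t=1: [37, 28, 31, 33, 33, 23, 22, 40, 37]
t=2: [83, 84, 81, 80, 82, 85, 78, 79, 76]
t=3: [51, 53, 53, 52, 54, 50, 45, 47, 47]
t=4: [39, 37, 39, 40, 38, 38, 46, 44, 46]
t=5: [71, 73, 72, 71, 73, 71, 63, 65, 64]
t=6: [19, 20, 18, 18, 19, 18, 9, 12, 10]
t=7: [50, 52, 51, 49, 52, 49, 40, 42, 40]
t=8: [46, 43, 46, 48, 45, 47, 59, 56, 58]
t=9: [46, 50, 48, 45, 48, 45, 31, 35, 32]
t=10: [58, 55, 59, 61, 58, 61, 77, 73, 76]
t=11: [21, 21, 21, 18, 18, 17, 25, 29, 25]
t=12: [63, 66, 63, 59, 61, 59, 70, 70, 70]
t=13: [9, 7, 9, 12, 12, 12, 14, 13, 14]
t=14: [30, 30, 30, 35, 33, 35, 37, 36, 37]
t=15: [87, 89, 87, 87, 88, 87, 84, 85, 84]
t=16: [68, 69, 68, 67, 69, 67, 64, 66, 64]
t=17: [9, 12, 9, 9, 10, 9, 5, 7, 5]
t=18: [26, 28, 26, 25, 28, 25, 21, 23, 21]
t=19: [75, 78, 75, 75, 77, 75, 69, 72, 69]
t=20: [31, 34, 31, 30, 34, 30, 24, 27, 24]
t=21: [87, 89, 87, 87, 88, 87, 81, 81, 81]
t=22: [66, 67, 66, 66, 67, 66, 58, 60, 58]
t=23: [9, 8, 9, 9, 8, 9, 12, 13, 12]
t=24: [28, 28, 28, 28, 28, 28, 33, 31, 33]
t=25: [85, 85, 85, 85, 85, 85, 89, 89, 89]
t=26: [65, 65, 65, 65, 65, 65, 70, 70, 70]
t=27: [6, 6, 6, 6, 6, 6, 12, 12, 12]
t=28: [21, 21, 21, 21, 21, 21, 28, 28, 28]
t=29: [67, 67, 67, 67, 67, 67, 75, 75, 75]
t=30: [13, 13, 13, 13, 13, 13, 23, 23, 23]
t=31: [45, 45, 45, 45, 45, 45, 57, 57, 57]
t=32: [49, 49, 49, 49, 49, 49, 35, 35, 35]
t=33: [53, 53, 53, 53, 53, 53, 70, 70, 70]
t=34: [30, 30, 30, 30, 30, 30, 24, 24, 24]
t=35: [86, 86, 86, 86, 86, 86, 79, 79, 79]
t=36: [61, 61, 61, 61, 61, 61, 53, 53, 53]
t=37: [13, 13, 13, 13, 13, 13, 23, 23, 23]

Answer: [86, 86, 86, 86, 86, 86, 79, 79, 79]
Key observation: The state at step 30, [13, 13, 13, 13, 13, 13, 23, 23, 23], reappears at step 37: the system is in a cycle of period 7 from step 30 on.  Therefore the state at step 441 equals the state at step 30 + ((441 - 30) mod 7) = 35, which is [86, 86, 86, 86, 86, 86, 79, 79, 79].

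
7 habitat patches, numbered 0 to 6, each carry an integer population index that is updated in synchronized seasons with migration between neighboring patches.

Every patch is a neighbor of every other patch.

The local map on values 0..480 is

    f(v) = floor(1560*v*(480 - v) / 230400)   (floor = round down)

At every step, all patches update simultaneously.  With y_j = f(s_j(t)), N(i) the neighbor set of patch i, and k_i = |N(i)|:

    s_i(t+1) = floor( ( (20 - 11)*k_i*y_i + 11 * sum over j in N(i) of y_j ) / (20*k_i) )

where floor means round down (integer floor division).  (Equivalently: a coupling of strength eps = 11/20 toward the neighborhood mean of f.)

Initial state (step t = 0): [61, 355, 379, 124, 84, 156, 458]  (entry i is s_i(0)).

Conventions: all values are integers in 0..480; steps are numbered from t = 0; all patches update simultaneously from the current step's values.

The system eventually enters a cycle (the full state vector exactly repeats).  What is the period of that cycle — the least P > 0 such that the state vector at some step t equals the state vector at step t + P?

Simulating step by step:
t=0: [61, 355, 379, 124, 84, 156, 458]
t=1: [214, 260, 245, 259, 233, 275, 176]
t=2: [383, 384, 385, 384, 385, 382, 375]
t=3: [251, 250, 250, 250, 250, 252, 256]
t=4: [388, 388, 388, 388, 388, 388, 388]
t=5: [241, 241, 241, 241, 241, 241, 241]
t=6: [389, 389, 389, 389, 389, 389, 389]
t=7: [239, 239, 239, 239, 239, 239, 239]
t=8: [389, 389, 389, 389, 389, 389, 389]

Answer: 2
Key observation: The state at step 6, [389, 389, 389, 389, 389, 389, 389], reappears at step 8 — and no state repeats earlier — so the cycle the system enters has period 2.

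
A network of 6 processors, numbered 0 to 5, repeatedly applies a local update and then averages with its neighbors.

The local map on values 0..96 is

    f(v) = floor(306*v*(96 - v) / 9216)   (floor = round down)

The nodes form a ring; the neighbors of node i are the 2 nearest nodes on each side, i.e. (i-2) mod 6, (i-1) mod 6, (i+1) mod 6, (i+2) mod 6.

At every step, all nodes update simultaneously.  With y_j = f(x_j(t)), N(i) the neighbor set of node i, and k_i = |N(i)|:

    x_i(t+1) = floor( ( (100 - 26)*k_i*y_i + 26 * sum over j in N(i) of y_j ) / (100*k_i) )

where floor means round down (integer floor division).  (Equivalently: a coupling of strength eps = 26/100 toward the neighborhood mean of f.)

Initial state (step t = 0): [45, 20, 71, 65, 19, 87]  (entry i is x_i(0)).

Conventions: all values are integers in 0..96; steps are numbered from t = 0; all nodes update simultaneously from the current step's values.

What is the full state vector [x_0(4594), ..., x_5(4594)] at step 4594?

Simulating step by step:
t=0: [45, 20, 71, 65, 19, 87]
t=1: [68, 51, 58, 60, 50, 34]
t=2: [65, 74, 72, 71, 74, 69]
t=3: [63, 55, 57, 57, 55, 60]
t=4: [70, 73, 72, 73, 73, 71]
t=5: [59, 55, 56, 55, 55, 57]
t=6: [72, 73, 73, 73, 73, 73]
t=7: [56, 55, 55, 55, 55, 55]
t=8: [74, 74, 74, 74, 74, 74]
t=9: [54, 54, 54, 54, 54, 54]
t=10: [75, 75, 75, 75, 75, 75]
t=11: [52, 52, 52, 52, 52, 52]
t=12: [75, 75, 75, 75, 75, 75]

Answer: [75, 75, 75, 75, 75, 75]
Key observation: The state at step 10, [75, 75, 75, 75, 75, 75], reappears at step 12: the system is in a cycle of period 2 from step 10 on.  Therefore the state at step 4594 equals the state at step 10 + ((4594 - 10) mod 2) = 10, which is [75, 75, 75, 75, 75, 75].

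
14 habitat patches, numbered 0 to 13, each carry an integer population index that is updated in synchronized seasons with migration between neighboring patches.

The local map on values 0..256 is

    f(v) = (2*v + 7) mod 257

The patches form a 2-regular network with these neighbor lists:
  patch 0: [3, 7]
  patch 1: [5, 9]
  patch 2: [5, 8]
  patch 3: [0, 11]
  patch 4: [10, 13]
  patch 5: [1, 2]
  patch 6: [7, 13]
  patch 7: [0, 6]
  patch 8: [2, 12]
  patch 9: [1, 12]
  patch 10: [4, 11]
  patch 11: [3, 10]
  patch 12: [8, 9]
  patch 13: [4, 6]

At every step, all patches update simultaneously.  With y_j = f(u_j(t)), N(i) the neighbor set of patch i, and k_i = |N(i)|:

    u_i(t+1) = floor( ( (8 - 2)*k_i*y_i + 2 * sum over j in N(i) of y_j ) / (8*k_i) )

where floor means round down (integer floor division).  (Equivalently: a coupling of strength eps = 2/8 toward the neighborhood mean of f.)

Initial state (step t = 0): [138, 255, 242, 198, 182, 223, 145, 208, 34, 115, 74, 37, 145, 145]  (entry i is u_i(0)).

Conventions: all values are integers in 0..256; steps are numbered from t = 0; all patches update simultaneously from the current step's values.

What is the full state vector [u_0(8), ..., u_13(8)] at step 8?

Simulating step by step:
t=0: [138, 255, 242, 198, 182, 223, 145, 208, 34, 115, 74, 37, 145, 145]
t=1: [58, 56, 209, 122, 109, 176, 55, 132, 90, 183, 140, 98, 69, 49]
t=2: [125, 116, 162, 229, 185, 112, 102, 40, 179, 120, 76, 187, 146, 121]
t=3: [36, 239, 97, 171, 141, 212, 200, 91, 95, 220, 149, 138, 75, 228]
t=4: [94, 216, 197, 82, 55, 184, 161, 170, 192, 190, 43, 37, 166, 177]
t=5: [178, 167, 139, 162, 112, 129, 78, 100, 128, 130, 94, 93, 94, 101]
t=6: [114, 65, 22, 92, 223, 20, 174, 188, 32, 42, 199, 178, 148, 206]
t=7: [215, 120, 53, 185, 185, 58, 109, 136, 65, 91, 148, 121, 54, 158]
t=8: [152, 224, 117, 143, 104, 137, 179, 67, 131, 187, 80, 207, 127, 92]

Answer: [152, 224, 117, 143, 104, 137, 179, 67, 131, 187, 80, 207, 127, 92]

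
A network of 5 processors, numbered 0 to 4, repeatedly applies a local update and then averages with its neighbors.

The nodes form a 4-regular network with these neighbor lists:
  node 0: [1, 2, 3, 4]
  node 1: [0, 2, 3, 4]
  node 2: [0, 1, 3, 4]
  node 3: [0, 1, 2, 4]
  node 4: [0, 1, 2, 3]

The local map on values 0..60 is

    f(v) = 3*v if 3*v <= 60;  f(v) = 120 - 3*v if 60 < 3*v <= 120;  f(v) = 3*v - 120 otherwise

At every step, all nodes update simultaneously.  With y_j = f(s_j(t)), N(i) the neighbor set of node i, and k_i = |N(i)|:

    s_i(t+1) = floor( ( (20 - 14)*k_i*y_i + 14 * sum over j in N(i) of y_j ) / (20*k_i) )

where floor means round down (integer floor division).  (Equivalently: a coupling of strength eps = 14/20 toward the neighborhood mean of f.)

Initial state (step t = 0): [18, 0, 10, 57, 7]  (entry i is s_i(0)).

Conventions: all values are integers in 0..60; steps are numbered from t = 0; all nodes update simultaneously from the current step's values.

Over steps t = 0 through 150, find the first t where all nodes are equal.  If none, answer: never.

Simulating step by step:
t=0: [18, 0, 10, 57, 7]  (not all equal)
t=1: [34, 27, 31, 33, 29]  (not all equal)
t=2: [26, 29, 27, 26, 28]  (not all equal)
t=3: [38, 37, 38, 38, 38]  (not all equal)
t=4: [6, 6, 6, 6, 6]  (all equal)

Answer: 4
Key observation: Synchronization is absorbing here: once all nodes are equal they stay equal, and step 4 is the first all-equal step.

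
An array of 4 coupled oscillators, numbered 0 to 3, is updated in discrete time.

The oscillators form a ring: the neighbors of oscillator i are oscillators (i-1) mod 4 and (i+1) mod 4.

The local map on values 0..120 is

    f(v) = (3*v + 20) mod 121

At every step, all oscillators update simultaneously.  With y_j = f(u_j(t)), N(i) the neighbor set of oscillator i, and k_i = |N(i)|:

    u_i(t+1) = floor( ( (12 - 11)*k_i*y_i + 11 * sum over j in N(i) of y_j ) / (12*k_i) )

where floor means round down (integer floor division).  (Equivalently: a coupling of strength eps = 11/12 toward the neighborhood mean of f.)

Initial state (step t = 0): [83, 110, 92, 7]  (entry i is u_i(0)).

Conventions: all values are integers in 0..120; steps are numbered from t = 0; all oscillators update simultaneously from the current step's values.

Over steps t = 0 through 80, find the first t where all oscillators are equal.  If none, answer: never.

Answer: 23
Key observation: Synchronization is absorbing here: once all oscillators are equal they stay equal, and step 23 is the first all-equal step.

Derivation:
t=0: [83, 110, 92, 7]  (not all equal)
t=1: [70, 46, 72, 40]  (not all equal)
t=2: [34, 105, 35, 104]  (not all equal)
t=3: [83, 10, 84, 9]  (not all equal)
t=4: [46, 30, 46, 30]  (not all equal)
t=5: [103, 43, 103, 43]  (not all equal)
t=6: [32, 82, 32, 82]  (not all equal)
t=7: [31, 108, 31, 108]  (not all equal)
t=8: [102, 112, 102, 112]  (not all equal)
t=9: [111, 86, 111, 86]  (not all equal)
t=10: [42, 104, 42, 104]  (not all equal)
t=11: [84, 30, 84, 30]  (not all equal)
t=12: [103, 36, 103, 36]  (not all equal)
t=13: [13, 80, 13, 80]  (not all equal)
t=14: [21, 55, 21, 55]  (not all equal)
t=15: [65, 81, 65, 81]  (not all equal)
t=16: [27, 87, 27, 87]  (not all equal)
t=17: [44, 95, 44, 95]  (not all equal)
t=18: [60, 33, 60, 33]  (not all equal)
t=19: [115, 82, 115, 82]  (not all equal)
t=20: [22, 3, 22, 3]  (not all equal)
t=21: [33, 81, 33, 81]  (not all equal)
t=22: [29, 110, 29, 110]  (not all equal)
t=23: [107, 107, 107, 107]  (all equal)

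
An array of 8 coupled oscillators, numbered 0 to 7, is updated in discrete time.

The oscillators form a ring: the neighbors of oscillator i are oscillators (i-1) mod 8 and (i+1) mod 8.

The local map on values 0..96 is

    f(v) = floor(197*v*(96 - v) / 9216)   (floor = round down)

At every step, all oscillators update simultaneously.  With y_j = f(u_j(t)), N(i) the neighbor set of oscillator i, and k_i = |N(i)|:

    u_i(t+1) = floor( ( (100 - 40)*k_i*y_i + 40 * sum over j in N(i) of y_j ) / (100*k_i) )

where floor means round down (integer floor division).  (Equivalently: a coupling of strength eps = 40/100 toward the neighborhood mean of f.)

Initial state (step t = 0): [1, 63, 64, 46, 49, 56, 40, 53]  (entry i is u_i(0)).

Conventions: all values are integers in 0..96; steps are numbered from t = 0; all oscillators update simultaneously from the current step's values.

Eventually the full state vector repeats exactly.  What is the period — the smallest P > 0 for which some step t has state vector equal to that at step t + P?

Simulating step by step:
t=0: [1, 63, 64, 46, 49, 56, 40, 53]
t=1: [19, 35, 44, 47, 48, 47, 47, 38]
t=2: [37, 42, 47, 48, 49, 49, 48, 44]
t=3: [46, 47, 48, 49, 49, 49, 48, 47]
t=4: [49, 49, 49, 49, 49, 49, 49, 49]
t=5: [49, 49, 49, 49, 49, 49, 49, 49]

Answer: 1
Key observation: The state at step 4, [49, 49, 49, 49, 49, 49, 49, 49], reappears at step 5 — and no state repeats earlier — so the cycle the system enters has period 1.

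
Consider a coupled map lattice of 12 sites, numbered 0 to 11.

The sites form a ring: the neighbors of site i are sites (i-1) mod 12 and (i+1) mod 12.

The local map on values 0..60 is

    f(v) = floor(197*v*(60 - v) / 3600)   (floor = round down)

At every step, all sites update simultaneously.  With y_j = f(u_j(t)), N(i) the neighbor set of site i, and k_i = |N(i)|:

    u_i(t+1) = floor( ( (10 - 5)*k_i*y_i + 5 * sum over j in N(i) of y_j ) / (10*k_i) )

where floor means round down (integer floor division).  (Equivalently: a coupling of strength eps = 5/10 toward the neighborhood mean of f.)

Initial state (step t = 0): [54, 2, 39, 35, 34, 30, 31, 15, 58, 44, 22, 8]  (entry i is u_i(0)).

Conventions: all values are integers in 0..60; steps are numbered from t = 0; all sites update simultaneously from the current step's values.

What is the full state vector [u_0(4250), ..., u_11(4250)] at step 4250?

Simulating step by step:
t=0: [54, 2, 39, 35, 34, 30, 31, 15, 58, 44, 22, 8]
t=1: [15, 18, 35, 46, 48, 48, 45, 31, 21, 31, 37, 26]
t=2: [40, 41, 42, 37, 32, 32, 38, 44, 46, 47, 47, 44]
t=3: [41, 42, 42, 45, 48, 48, 44, 39, 35, 33, 34, 38]
t=4: [42, 41, 39, 36, 32, 32, 37, 43, 46, 47, 47, 45]
t=5: [40, 42, 44, 46, 48, 48, 45, 40, 35, 33, 33, 36]
t=6: [43, 40, 38, 34, 32, 32, 36, 42, 46, 47, 47, 46]
t=7: [39, 42, 45, 47, 48, 48, 46, 41, 36, 33, 33, 35]
t=8: [44, 40, 36, 33, 31, 32, 35, 41, 46, 47, 47, 46]
t=9: [38, 42, 46, 48, 48, 48, 46, 41, 36, 33, 33, 35]
t=10: [44, 40, 35, 32, 31, 32, 35, 41, 46, 47, 47, 46]
t=11: [38, 42, 46, 48, 49, 48, 46, 41, 36, 33, 33, 35]
t=12: [44, 40, 35, 31, 30, 31, 35, 41, 46, 47, 47, 46]
t=13: [38, 42, 46, 48, 49, 48, 46, 41, 36, 33, 33, 35]

Answer: [44, 40, 35, 31, 30, 31, 35, 41, 46, 47, 47, 46]
Key observation: The state at step 11, [38, 42, 46, 48, 49, 48, 46, 41, 36, 33, 33, 35], reappears at step 13: the system is in a cycle of period 2 from step 11 on.  Therefore the state at step 4250 equals the state at step 11 + ((4250 - 11) mod 2) = 12, which is [44, 40, 35, 31, 30, 31, 35, 41, 46, 47, 47, 46].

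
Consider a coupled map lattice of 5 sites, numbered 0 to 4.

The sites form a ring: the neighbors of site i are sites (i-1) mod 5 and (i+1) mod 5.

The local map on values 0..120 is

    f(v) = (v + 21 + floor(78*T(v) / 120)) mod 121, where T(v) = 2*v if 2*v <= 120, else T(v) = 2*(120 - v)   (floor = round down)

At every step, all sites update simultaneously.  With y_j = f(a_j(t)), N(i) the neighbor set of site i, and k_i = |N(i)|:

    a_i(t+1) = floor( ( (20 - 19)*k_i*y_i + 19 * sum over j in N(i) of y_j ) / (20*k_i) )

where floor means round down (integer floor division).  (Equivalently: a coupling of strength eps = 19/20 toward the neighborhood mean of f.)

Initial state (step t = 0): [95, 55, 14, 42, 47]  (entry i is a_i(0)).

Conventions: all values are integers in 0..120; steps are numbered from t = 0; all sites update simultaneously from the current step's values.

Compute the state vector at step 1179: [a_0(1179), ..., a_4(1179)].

Answer: [32, 32, 68, 31, 68]
Key observation: The state at step 9, [32, 32, 68, 32, 68], reappears at step 13: the system is in a cycle of period 4 from step 9 on.  Therefore the state at step 1179 equals the state at step 9 + ((1179 - 9) mod 4) = 11, which is [32, 32, 68, 31, 68].

Derivation:
t=0: [95, 55, 14, 42, 47]
t=1: [17, 39, 70, 34, 68]
t=2: [71, 50, 101, 38, 77]
t=3: [24, 28, 59, 32, 69]
t=4: [60, 56, 86, 37, 82]
t=5: [29, 33, 65, 34, 69]
t=6: [66, 63, 94, 38, 90]
t=7: [33, 31, 70, 32, 69]
t=8: [65, 66, 90, 37, 92]
t=9: [32, 32, 68, 32, 68]
t=10: [65, 65, 91, 37, 91]
t=11: [32, 32, 68, 31, 68]
t=12: [65, 65, 90, 37, 90]
t=13: [32, 32, 68, 32, 68]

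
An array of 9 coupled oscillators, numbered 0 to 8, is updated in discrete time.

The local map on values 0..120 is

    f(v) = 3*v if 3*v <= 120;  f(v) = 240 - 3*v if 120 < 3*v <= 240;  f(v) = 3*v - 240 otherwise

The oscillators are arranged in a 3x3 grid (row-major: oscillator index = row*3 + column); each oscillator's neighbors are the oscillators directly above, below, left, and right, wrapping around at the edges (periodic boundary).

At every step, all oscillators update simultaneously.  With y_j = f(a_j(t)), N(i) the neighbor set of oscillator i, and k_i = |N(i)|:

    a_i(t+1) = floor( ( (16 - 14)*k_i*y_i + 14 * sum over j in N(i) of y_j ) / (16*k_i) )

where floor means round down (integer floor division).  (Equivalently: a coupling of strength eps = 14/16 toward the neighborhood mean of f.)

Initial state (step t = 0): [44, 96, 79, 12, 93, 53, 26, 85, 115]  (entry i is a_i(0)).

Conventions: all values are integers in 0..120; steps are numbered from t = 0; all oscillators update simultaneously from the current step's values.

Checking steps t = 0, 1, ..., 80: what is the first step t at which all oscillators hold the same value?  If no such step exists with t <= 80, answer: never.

Answer: never
Key observation: The state at step 27 reappears at step 31 — the system is in a cycle of period 4 from step 27 on.  No step 0..31 is synchronized, and the cycle repeats forever, so no step up to 80 (or ever) has all oscillators equal.

Derivation:
t=0: [44, 96, 79, 12, 93, 53, 26, 85, 115]  (not all equal)
t=1: [49, 42, 75, 71, 44, 50, 67, 60, 51]  (not all equal)
t=2: [54, 74, 85, 75, 77, 63, 63, 83, 55]  (not all equal)
t=3: [31, 26, 50, 43, 21, 31, 45, 34, 36]  (not all equal)
t=4: [95, 85, 92, 91, 91, 93, 103, 90, 98]  (not all equal)
t=5: [39, 33, 37, 44, 29, 39, 44, 41, 44]  (not all equal)
t=6: [107, 106, 110, 107, 107, 105, 111, 102, 112]  (not all equal)
t=7: [84, 79, 83, 82, 75, 85, 82, 84, 82]  (not all equal)
t=8: [6, 10, 9, 11, 9, 9, 8, 8, 9]  (not all equal)
t=9: [27, 24, 25, 25, 28, 28, 25, 26, 25]  (not all equal)
t=10: [75, 78, 77, 80, 78, 78, 76, 76, 77]  (not all equal)
t=11: [7, 9, 9, 8, 6, 6, 9, 8, 9]  (not all equal)
t=12: [25, 23, 23, 21, 22, 23, 24, 24, 24]  (not all equal)
t=13: [69, 70, 70, 69, 67, 67, 70, 70, 70]  (not all equal)
t=14: [31, 32, 32, 34, 33, 33, 31, 31, 31]  (not all equal)
t=15: [96, 95, 95, 96, 97, 97, 94, 94, 94]  (not all equal)
t=16: [45, 46, 46, 48, 47, 47, 44, 44, 44]  (not all equal)
t=17: [102, 103, 103, 101, 100, 100, 104, 104, 104]  (not all equal)
t=18: [67, 67, 67, 64, 65, 65, 68, 68, 68]  (not all equal)
t=19: [40, 39, 39, 42, 42, 42, 39, 38, 38]  (not all equal)
t=20: [116, 116, 116, 115, 114, 114, 115, 115, 115]  (not all equal)
t=21: [106, 106, 106, 104, 104, 104, 105, 105, 105]  (not all equal)
t=22: [76, 76, 76, 73, 73, 73, 75, 75, 75]  (not all equal)
t=23: [14, 14, 14, 17, 17, 17, 15, 15, 15]  (not all equal)
t=24: [44, 44, 44, 47, 47, 47, 45, 45, 45]  (not all equal)
t=25: [105, 105, 105, 102, 102, 102, 104, 104, 104]  (not all equal)
t=26: [72, 72, 72, 69, 69, 69, 71, 71, 71]  (not all equal)
t=27: [26, 26, 26, 29, 29, 29, 27, 27, 27]  (not all equal)
t=28: [80, 80, 80, 83, 83, 83, 81, 81, 81]  (not all equal)
t=29: [2, 2, 2, 5, 5, 5, 3, 3, 3]  (not all equal)
t=30: [8, 8, 8, 11, 11, 11, 9, 9, 9]  (not all equal)
t=31: [26, 26, 26, 29, 29, 29, 27, 27, 27]  (not all equal)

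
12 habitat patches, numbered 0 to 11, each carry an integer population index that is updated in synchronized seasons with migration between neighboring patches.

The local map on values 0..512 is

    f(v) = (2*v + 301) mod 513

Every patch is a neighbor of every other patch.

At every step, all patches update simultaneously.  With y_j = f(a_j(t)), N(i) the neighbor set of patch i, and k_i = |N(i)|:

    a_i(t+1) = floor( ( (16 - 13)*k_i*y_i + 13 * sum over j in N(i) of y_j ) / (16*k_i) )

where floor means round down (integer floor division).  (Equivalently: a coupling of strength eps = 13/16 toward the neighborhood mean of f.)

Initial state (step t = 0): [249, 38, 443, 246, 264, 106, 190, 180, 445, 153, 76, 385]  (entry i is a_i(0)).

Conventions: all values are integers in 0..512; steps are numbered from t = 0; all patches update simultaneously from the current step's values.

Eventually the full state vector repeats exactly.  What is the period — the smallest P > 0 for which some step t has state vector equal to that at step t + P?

Simulating step by step:
t=0: [249, 38, 443, 246, 264, 106, 190, 180, 445, 153, 76, 385]
t=1: [216, 226, 202, 215, 220, 184, 203, 200, 202, 194, 235, 189]
t=2: [204, 206, 201, 204, 205, 197, 201, 200, 201, 199, 208, 198]
t=3: [192, 192, 191, 192, 192, 190, 191, 191, 191, 191, 193, 191]
t=4: [170, 170, 170, 170, 170, 170, 170, 170, 170, 170, 171, 170]
t=5: [128, 128, 128, 128, 128, 128, 128, 128, 128, 128, 128, 128]
t=6: [44, 44, 44, 44, 44, 44, 44, 44, 44, 44, 44, 44]
t=7: [389, 389, 389, 389, 389, 389, 389, 389, 389, 389, 389, 389]
t=8: [53, 53, 53, 53, 53, 53, 53, 53, 53, 53, 53, 53]
t=9: [407, 407, 407, 407, 407, 407, 407, 407, 407, 407, 407, 407]
t=10: [89, 89, 89, 89, 89, 89, 89, 89, 89, 89, 89, 89]
t=11: [479, 479, 479, 479, 479, 479, 479, 479, 479, 479, 479, 479]
t=12: [233, 233, 233, 233, 233, 233, 233, 233, 233, 233, 233, 233]
t=13: [254, 254, 254, 254, 254, 254, 254, 254, 254, 254, 254, 254]
t=14: [296, 296, 296, 296, 296, 296, 296, 296, 296, 296, 296, 296]
t=15: [380, 380, 380, 380, 380, 380, 380, 380, 380, 380, 380, 380]
t=16: [35, 35, 35, 35, 35, 35, 35, 35, 35, 35, 35, 35]
t=17: [371, 371, 371, 371, 371, 371, 371, 371, 371, 371, 371, 371]
t=18: [17, 17, 17, 17, 17, 17, 17, 17, 17, 17, 17, 17]
t=19: [335, 335, 335, 335, 335, 335, 335, 335, 335, 335, 335, 335]
t=20: [458, 458, 458, 458, 458, 458, 458, 458, 458, 458, 458, 458]
t=21: [191, 191, 191, 191, 191, 191, 191, 191, 191, 191, 191, 191]
t=22: [170, 170, 170, 170, 170, 170, 170, 170, 170, 170, 170, 170]
t=23: [128, 128, 128, 128, 128, 128, 128, 128, 128, 128, 128, 128]

Answer: 18
Key observation: The state at step 5, [128, 128, 128, 128, 128, 128, 128, 128, 128, 128, 128, 128], reappears at step 23 — and no state repeats earlier — so the cycle the system enters has period 18.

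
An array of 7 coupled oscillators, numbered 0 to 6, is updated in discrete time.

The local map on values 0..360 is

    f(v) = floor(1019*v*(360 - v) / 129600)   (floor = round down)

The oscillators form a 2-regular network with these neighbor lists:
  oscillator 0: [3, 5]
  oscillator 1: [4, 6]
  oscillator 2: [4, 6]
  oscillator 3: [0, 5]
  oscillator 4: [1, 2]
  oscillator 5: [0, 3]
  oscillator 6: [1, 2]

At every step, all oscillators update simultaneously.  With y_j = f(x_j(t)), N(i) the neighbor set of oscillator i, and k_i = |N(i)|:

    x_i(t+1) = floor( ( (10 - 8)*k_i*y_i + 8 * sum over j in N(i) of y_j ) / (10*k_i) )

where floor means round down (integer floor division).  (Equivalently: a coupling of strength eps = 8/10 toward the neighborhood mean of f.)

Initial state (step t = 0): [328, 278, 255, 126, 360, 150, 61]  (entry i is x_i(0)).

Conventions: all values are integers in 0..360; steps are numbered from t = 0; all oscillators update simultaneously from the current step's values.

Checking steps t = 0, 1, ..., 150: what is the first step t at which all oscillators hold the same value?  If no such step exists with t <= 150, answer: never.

Answer: never
Key observation: The state at step 12 reappears at step 14 — the system is in a cycle of period 2 from step 12 on.  No step 0..14 is synchronized, and the cycle repeats forever, so no step up to 150 (or ever) has all oscillators equal.

Derivation:
t=0: [328, 278, 255, 126, 360, 150, 61]  (not all equal)
t=1: [207, 93, 99, 177, 155, 174, 184]  (not all equal)
t=2: [253, 240, 241, 252, 209, 252, 210]  (not all equal)
t=3: [212, 243, 243, 212, 230, 212, 229]  (not all equal)
t=4: [246, 232, 232, 246, 225, 246, 225]  (not all equal)
t=5: [220, 237, 237, 220, 234, 220, 234]  (not all equal)
t=6: [242, 230, 230, 242, 229, 242, 229]  (not all equal)
t=7: [224, 235, 235, 224, 235, 224, 235]  (not all equal)
t=8: [239, 230, 230, 239, 230, 239, 230]  (not all equal)
t=9: [227, 235, 235, 227, 235, 227, 235]  (not all equal)
t=10: [237, 230, 230, 237, 230, 237, 230]  (not all equal)
t=11: [229, 235, 235, 229, 235, 229, 235]  (not all equal)
t=12: [235, 230, 230, 235, 230, 235, 230]  (not all equal)
t=13: [230, 235, 235, 230, 235, 230, 235]  (not all equal)
t=14: [235, 230, 230, 235, 230, 235, 230]  (not all equal)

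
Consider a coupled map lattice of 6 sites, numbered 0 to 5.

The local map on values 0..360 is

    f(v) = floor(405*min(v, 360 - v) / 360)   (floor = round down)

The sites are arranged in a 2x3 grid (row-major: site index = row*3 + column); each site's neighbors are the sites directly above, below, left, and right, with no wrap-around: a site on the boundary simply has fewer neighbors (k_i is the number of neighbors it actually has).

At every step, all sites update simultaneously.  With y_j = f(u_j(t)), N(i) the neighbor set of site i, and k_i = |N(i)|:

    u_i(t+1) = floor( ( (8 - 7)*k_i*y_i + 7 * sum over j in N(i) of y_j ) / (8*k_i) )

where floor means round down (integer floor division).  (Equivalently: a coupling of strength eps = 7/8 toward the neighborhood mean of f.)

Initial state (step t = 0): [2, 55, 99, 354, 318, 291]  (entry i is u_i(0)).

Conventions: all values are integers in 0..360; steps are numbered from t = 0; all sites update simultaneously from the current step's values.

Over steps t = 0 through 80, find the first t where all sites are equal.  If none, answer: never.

Simulating step by step:
t=0: [2, 55, 99, 354, 318, 291]  (not all equal)
t=1: [29, 54, 74, 22, 47, 78]  (not all equal)
t=2: [40, 56, 74, 39, 56, 69]  (not all equal)
t=3: [52, 63, 71, 52, 61, 73]  (not all equal)
t=4: [63, 68, 76, 62, 69, 74]  (not all equal)
t=5: [72, 77, 80, 72, 76, 81]  (not all equal)
t=6: [83, 85, 88, 82, 85, 87]  (not all equal)
t=7: [93, 95, 96, 93, 94, 97]  (not all equal)
t=8: [104, 105, 107, 104, 106, 106]  (not all equal)
t=9: [117, 118, 118, 117, 118, 119]  (not all equal)
t=10: [131, 131, 132, 131, 132, 132]  (not all equal)
t=11: [147, 147, 147, 147, 147, 148]  (not all equal)
t=12: [165, 165, 165, 165, 165, 165]  (all equal)

Answer: 12
Key observation: Synchronization is absorbing here: once all sites are equal they stay equal, and step 12 is the first all-equal step.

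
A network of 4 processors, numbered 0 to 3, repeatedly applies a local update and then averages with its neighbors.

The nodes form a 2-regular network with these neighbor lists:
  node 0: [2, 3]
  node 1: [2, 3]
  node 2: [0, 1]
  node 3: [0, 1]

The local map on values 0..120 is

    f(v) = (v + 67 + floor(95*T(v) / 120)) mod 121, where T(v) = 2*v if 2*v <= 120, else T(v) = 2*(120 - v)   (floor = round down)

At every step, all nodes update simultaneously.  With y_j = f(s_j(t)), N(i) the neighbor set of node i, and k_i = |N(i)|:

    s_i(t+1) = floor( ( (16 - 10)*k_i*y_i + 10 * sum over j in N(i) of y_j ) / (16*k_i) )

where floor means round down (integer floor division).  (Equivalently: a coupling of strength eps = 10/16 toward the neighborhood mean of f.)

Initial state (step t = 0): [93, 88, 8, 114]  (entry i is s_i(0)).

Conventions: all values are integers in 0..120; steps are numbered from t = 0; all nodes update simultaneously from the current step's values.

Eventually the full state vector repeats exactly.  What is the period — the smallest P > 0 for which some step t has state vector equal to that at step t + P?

Answer: 2
Key observation: The state at step 5, [85, 85, 85, 85], reappears at step 7 — and no state repeats earlier — so the cycle the system enters has period 2.

Derivation:
t=0: [93, 88, 8, 114]
t=1: [79, 80, 84, 77]
t=2: [89, 89, 88, 89]
t=3: [84, 84, 84, 84]
t=4: [87, 87, 87, 87]
t=5: [85, 85, 85, 85]
t=6: [86, 86, 86, 86]
t=7: [85, 85, 85, 85]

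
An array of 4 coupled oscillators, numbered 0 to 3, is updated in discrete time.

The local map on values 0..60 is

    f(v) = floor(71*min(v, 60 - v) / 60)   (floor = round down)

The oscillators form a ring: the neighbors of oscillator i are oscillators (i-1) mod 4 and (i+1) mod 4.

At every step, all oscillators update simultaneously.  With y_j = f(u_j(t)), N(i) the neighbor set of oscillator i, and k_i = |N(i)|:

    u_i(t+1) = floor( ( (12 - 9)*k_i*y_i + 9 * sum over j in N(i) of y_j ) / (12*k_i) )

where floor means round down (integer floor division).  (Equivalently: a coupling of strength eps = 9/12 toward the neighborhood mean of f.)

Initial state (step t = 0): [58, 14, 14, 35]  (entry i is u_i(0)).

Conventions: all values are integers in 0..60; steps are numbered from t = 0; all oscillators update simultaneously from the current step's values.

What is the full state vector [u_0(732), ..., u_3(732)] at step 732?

Answer: [29, 29, 29, 29]
Key observation: The state at step 9, [34, 34, 34, 34], reappears at step 13: the system is in a cycle of period 4 from step 9 on.  Therefore the state at step 732 equals the state at step 9 + ((732 - 9) mod 4) = 12, which is [29, 29, 29, 29].

Derivation:
t=0: [58, 14, 14, 35]
t=1: [17, 10, 20, 14]
t=2: [15, 18, 15, 20]
t=3: [20, 18, 20, 18]
t=4: [21, 22, 21, 22]
t=5: [25, 24, 25, 24]
t=6: [28, 28, 28, 28]
t=7: [33, 33, 33, 33]
t=8: [31, 31, 31, 31]
t=9: [34, 34, 34, 34]
t=10: [30, 30, 30, 30]
t=11: [35, 35, 35, 35]
t=12: [29, 29, 29, 29]
t=13: [34, 34, 34, 34]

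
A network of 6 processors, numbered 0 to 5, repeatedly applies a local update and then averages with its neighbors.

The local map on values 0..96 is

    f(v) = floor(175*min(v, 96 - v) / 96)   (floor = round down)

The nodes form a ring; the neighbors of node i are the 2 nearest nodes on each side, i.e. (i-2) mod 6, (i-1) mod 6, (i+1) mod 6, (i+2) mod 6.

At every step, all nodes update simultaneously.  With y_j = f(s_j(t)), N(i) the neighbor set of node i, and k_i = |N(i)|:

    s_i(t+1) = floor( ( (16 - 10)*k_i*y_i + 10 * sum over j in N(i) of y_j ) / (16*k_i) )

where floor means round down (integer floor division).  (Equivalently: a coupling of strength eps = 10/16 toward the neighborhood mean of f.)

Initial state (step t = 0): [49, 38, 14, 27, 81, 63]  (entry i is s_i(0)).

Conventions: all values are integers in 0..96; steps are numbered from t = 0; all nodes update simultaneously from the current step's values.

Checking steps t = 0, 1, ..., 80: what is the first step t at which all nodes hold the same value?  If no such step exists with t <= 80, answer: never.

Answer: never
Key observation: The state at step 8 reappears at step 10 — the system is in a cycle of period 2 from step 8 on.  No step 0..10 is synchronized, and the cycle repeats forever, so no step up to 80 (or ever) has all nodes equal.

Derivation:
t=0: [49, 38, 14, 27, 81, 63]  (not all equal)
t=1: [60, 60, 45, 46, 44, 58]  (not all equal)
t=2: [70, 71, 76, 77, 76, 71]  (not all equal)
t=3: [42, 42, 38, 38, 38, 42]  (not all equal)
t=4: [73, 73, 71, 71, 71, 73]  (not all equal)
t=5: [42, 42, 43, 43, 43, 42]  (not all equal)
t=6: [76, 76, 77, 77, 77, 76]  (not all equal)
t=7: [35, 35, 34, 34, 34, 35]  (not all equal)
t=8: [62, 62, 61, 61, 61, 62]  (not all equal)
t=9: [61, 61, 62, 62, 62, 61]  (not all equal)
t=10: [62, 62, 61, 61, 61, 62]  (not all equal)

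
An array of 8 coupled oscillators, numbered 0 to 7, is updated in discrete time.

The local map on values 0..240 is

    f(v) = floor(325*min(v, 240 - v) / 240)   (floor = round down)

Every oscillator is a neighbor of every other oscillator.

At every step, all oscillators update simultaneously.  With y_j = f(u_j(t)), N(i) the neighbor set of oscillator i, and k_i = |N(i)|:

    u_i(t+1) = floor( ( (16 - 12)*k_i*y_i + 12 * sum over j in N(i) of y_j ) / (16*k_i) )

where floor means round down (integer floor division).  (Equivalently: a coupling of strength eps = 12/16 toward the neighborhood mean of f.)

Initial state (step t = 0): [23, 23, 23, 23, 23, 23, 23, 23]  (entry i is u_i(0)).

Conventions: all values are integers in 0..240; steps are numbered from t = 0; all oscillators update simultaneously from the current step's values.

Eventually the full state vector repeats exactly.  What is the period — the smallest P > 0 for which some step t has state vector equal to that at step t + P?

Simulating step by step:
t=0: [23, 23, 23, 23, 23, 23, 23, 23]
t=1: [31, 31, 31, 31, 31, 31, 31, 31]
t=2: [41, 41, 41, 41, 41, 41, 41, 41]
t=3: [55, 55, 55, 55, 55, 55, 55, 55]
t=4: [74, 74, 74, 74, 74, 74, 74, 74]
t=5: [100, 100, 100, 100, 100, 100, 100, 100]
t=6: [135, 135, 135, 135, 135, 135, 135, 135]
t=7: [142, 142, 142, 142, 142, 142, 142, 142]
t=8: [132, 132, 132, 132, 132, 132, 132, 132]
t=9: [146, 146, 146, 146, 146, 146, 146, 146]
t=10: [127, 127, 127, 127, 127, 127, 127, 127]
t=11: [153, 153, 153, 153, 153, 153, 153, 153]
t=12: [117, 117, 117, 117, 117, 117, 117, 117]
t=13: [158, 158, 158, 158, 158, 158, 158, 158]
t=14: [111, 111, 111, 111, 111, 111, 111, 111]
t=15: [150, 150, 150, 150, 150, 150, 150, 150]
t=16: [121, 121, 121, 121, 121, 121, 121, 121]
t=17: [161, 161, 161, 161, 161, 161, 161, 161]
t=18: [106, 106, 106, 106, 106, 106, 106, 106]
t=19: [143, 143, 143, 143, 143, 143, 143, 143]
t=20: [131, 131, 131, 131, 131, 131, 131, 131]
t=21: [147, 147, 147, 147, 147, 147, 147, 147]
t=22: [125, 125, 125, 125, 125, 125, 125, 125]
t=23: [155, 155, 155, 155, 155, 155, 155, 155]
t=24: [115, 115, 115, 115, 115, 115, 115, 115]
t=25: [155, 155, 155, 155, 155, 155, 155, 155]

Answer: 2
Key observation: The state at step 23, [155, 155, 155, 155, 155, 155, 155, 155], reappears at step 25 — and no state repeats earlier — so the cycle the system enters has period 2.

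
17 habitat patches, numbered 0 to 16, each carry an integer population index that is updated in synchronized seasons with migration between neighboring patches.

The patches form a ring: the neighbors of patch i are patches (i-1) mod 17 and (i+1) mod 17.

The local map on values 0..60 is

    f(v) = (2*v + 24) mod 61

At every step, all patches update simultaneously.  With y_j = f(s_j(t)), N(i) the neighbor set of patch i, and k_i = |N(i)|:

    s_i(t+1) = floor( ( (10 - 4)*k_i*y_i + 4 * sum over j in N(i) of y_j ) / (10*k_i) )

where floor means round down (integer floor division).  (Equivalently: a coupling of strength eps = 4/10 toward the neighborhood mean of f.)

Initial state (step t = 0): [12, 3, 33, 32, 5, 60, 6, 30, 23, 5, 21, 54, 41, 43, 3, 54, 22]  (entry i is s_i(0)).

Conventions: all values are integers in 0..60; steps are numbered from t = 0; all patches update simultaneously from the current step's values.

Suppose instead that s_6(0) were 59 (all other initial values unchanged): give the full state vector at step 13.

Simulating step by step:
t=0: [12, 3, 33, 32, 5, 60, 59, 30, 23, 5, 21, 54, 41, 43, 3, 54, 22]
t=1: [36, 33, 28, 28, 30, 24, 21, 19, 16, 23, 11, 16, 38, 44, 29, 13, 15]
t=2: [37, 28, 21, 19, 19, 12, 5, 12, 35, 25, 40, 50, 44, 42, 32, 45, 49]
t=3: [26, 19, 7, 1, 10, 35, 39, 42, 32, 23, 28, 20, 40, 43, 36, 37, 18]
t=4: [21, 11, 28, 32, 38, 36, 40, 41, 27, 14, 13, 14, 36, 45, 38, 41, 46]
t=5: [23, 32, 26, 27, 35, 37, 41, 39, 29, 44, 50, 48, 42, 46, 43, 45, 43]
t=6: [20, 21, 17, 19, 30, 37, 42, 37, 31, 35, 23, 45, 51, 52, 51, 51, 41]
t=7: [11, 15, 36, 16, 21, 36, 43, 36, 29, 26, 22, 34, 14, 5, 4, 12, 28]
t=8: [42, 48, 43, 41, 21, 31, 43, 35, 22, 14, 13, 30, 44, 37, 35, 39, 30]
t=9: [44, 54, 50, 37, 17, 25, 41, 31, 21, 42, 45, 34, 42, 39, 35, 35, 31]
t=10: [37, 16, 10, 34, 44, 28, 34, 25, 17, 39, 47, 38, 42, 40, 34, 31, 31]
t=11: [38, 49, 43, 37, 40, 27, 25, 25, 45, 47, 50, 44, 44, 41, 32, 26, 27]
t=12: [26, 17, 36, 40, 36, 21, 13, 21, 45, 45, 22, 41, 49, 42, 28, 17, 21]
t=13: [21, 44, 41, 39, 30, 20, 32, 23, 43, 43, 23, 28, 18, 32, 32, 39, 17]

Answer: [21, 44, 41, 39, 30, 20, 32, 23, 43, 43, 23, 28, 18, 32, 32, 39, 17]
Key observation: This trace re-runs the system from the modified initial state.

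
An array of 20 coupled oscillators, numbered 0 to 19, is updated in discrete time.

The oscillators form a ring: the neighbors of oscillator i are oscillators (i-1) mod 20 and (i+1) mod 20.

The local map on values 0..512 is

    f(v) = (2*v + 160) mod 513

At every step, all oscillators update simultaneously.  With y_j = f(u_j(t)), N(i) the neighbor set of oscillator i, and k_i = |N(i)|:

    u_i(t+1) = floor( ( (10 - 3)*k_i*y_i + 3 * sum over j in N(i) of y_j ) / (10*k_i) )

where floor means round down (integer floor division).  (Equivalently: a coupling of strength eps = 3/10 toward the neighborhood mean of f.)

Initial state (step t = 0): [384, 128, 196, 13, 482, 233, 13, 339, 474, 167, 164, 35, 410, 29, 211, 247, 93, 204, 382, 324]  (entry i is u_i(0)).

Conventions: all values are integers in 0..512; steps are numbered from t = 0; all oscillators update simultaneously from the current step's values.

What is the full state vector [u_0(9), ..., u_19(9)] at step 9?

Simulating step by step:
t=0: [384, 128, 196, 13, 482, 233, 13, 339, 474, 167, 164, 35, 410, 29, 211, 247, 93, 204, 382, 324]
t=1: [397, 359, 117, 150, 113, 121, 195, 267, 180, 431, 450, 304, 394, 233, 102, 160, 271, 152, 340, 330]
t=2: [409, 380, 399, 439, 399, 344, 113, 133, 108, 362, 138, 248, 359, 198, 343, 418, 273, 402, 344, 330]
t=3: [432, 421, 374, 141, 363, 359, 384, 412, 382, 381, 382, 220, 283, 134, 312, 417, 275, 394, 348, 334]
t=4: [478, 478, 416, 424, 382, 373, 415, 453, 419, 409, 362, 154, 226, 372, 326, 406, 275, 385, 352, 348]
t=5: [127, 148, 423, 480, 420, 408, 398, 172, 415, 453, 399, 398, 198, 333, 336, 395, 269, 374, 359, 306]
t=6: [397, 455, 427, 212, 424, 463, 455, 490, 415, 166, 383, 383, 143, 273, 335, 381, 254, 359, 353, 298]
t=7: [351, 172, 367, 199, 366, 122, 56, 157, 424, 477, 424, 417, 403, 249, 312, 357, 224, 331, 338, 289]
t=8: [353, 462, 349, 145, 332, 380, 322, 446, 430, 210, 431, 478, 411, 210, 265, 307, 167, 279, 306, 258]
t=9: [280, 145, 317, 413, 346, 375, 268, 137, 368, 199, 379, 209, 351, 143, 173, 283, 415, 256, 236, 205]

Answer: [280, 145, 317, 413, 346, 375, 268, 137, 368, 199, 379, 209, 351, 143, 173, 283, 415, 256, 236, 205]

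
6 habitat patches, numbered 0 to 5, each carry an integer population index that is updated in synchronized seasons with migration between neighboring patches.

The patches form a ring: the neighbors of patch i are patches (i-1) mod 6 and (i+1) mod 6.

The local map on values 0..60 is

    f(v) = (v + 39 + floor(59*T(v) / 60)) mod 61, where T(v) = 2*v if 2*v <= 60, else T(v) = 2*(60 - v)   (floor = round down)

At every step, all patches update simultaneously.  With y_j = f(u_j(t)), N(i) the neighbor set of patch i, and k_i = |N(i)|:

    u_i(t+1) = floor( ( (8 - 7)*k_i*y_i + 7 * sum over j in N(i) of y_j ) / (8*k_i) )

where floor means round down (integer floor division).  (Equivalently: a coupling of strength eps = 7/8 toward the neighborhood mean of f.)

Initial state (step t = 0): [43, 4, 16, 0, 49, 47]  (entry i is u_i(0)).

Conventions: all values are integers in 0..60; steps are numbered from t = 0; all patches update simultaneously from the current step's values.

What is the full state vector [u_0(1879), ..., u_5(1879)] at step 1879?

Answer: [54, 54, 54, 54, 54, 54]
Key observation: The state at step 22, [43, 43, 43, 43, 43, 43], reappears at step 24: the system is in a cycle of period 2 from step 22 on.  Therefore the state at step 1879 equals the state at step 22 + ((1879 - 22) mod 2) = 23, which is [54, 54, 54, 54, 54, 54].

Derivation:
t=0: [43, 4, 16, 0, 49, 47]
t=1: [50, 40, 42, 36, 44, 50]
t=2: [51, 51, 31, 47, 27, 49]
t=3: [46, 28, 42, 33, 50, 51]
t=4: [26, 46, 8, 45, 27, 48]
t=5: [50, 30, 45, 32, 51, 55]
t=6: [26, 44, 10, 43, 25, 45]
t=7: [52, 33, 47, 32, 52, 53]
t=8: [26, 41, 9, 42, 26, 44]
t=9: [54, 32, 49, 32, 54, 54]
t=10: [25, 40, 9, 40, 25, 43]
t=11: [55, 31, 50, 31, 55, 52]
t=12: [27, 39, 10, 39, 27, 42]
t=13: [56, 35, 51, 35, 56, 57]
t=14: [23, 38, 6, 38, 23, 40]
t=15: [56, 52, 58, 52, 56, 47]
t=16: [46, 40, 44, 40, 46, 42]
t=17: [55, 52, 56, 52, 55, 51]
t=18: [45, 41, 44, 41, 45, 42]
t=19: [55, 52, 55, 52, 55, 52]
t=20: [44, 42, 44, 42, 44, 42]
t=21: [54, 53, 54, 53, 54, 53]
t=22: [43, 43, 43, 43, 43, 43]
t=23: [54, 54, 54, 54, 54, 54]
t=24: [43, 43, 43, 43, 43, 43]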